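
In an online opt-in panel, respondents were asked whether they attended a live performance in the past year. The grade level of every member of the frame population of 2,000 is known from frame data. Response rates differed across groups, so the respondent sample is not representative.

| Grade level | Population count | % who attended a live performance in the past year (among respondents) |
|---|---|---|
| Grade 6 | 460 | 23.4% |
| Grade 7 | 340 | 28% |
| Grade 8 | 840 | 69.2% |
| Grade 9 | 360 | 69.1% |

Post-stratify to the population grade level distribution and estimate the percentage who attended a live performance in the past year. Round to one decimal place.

Post-stratification weights by population share, not respondent share:
  Grade 6: (460/2,000) × 23.4 = 5.382
  Grade 7: (340/2,000) × 28 = 4.76
  Grade 8: (840/2,000) × 69.2 = 29.064
  Grade 9: (360/2,000) × 69.1 = 12.438
Post-stratified estimate = 51.644 → 51.6%.

51.6%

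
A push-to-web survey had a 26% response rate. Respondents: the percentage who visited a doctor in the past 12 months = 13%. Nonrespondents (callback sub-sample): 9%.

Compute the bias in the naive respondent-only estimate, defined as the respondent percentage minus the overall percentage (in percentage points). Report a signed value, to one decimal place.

Nonresponse fraction = 1 − 0.26 = 0.74.
Bias = (nonresponse fraction) × (respondent percentage − nonrespondent percentage)
     = 0.74 × (13 − 9) = 0.74 × 4 = 2.96.

+3.0 percentage points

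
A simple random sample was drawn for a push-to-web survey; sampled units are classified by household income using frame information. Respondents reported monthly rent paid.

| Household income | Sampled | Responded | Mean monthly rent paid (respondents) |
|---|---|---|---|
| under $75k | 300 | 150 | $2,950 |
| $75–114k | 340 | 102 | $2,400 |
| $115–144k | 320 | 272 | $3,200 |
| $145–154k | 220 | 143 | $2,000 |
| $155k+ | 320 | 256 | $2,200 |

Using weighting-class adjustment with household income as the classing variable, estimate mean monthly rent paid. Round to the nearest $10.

$2,580

Class response rates: under $75k 150/300 = 50%, $75–114k 102/340 = 30%, $115–144k 272/320 = 85%, $145–154k 143/220 = 65%, $155k+ 256/320 = 80%.
Each respondent's weight = sampled/responded in their class; summing within a class gives n_sampled, so:
  under $75k: 300 × 2950 = 885,000
  $75–114k: 340 × 2400 = 816,000
  $115–144k: 320 × 3200 = 1,024,000
  $145–154k: 220 × 2000 = 440,000
  $155k+: 320 × 2200 = 704,000
Adjusted estimate = 3,869,000 / 1,500 = 2579.33 → $2,580.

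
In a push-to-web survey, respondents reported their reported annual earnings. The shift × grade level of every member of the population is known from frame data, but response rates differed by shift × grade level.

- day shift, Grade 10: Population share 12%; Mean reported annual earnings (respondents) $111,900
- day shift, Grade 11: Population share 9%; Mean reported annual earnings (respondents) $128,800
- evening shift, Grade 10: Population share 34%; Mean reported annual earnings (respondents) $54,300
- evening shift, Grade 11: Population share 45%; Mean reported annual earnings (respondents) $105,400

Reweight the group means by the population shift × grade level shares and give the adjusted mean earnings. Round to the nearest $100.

Each cell contributes population-share × respondent value:
  day shift, Grade 10: 0.12 × 111,900 = 13,428
  day shift, Grade 11: 0.09 × 128,800 = 11,592
  evening shift, Grade 10: 0.34 × 54,300 = 18,462
  evening shift, Grade 11: 0.45 × 105,400 = 47,430
Post-stratified estimate = 90,912 → $90,900.

$90,900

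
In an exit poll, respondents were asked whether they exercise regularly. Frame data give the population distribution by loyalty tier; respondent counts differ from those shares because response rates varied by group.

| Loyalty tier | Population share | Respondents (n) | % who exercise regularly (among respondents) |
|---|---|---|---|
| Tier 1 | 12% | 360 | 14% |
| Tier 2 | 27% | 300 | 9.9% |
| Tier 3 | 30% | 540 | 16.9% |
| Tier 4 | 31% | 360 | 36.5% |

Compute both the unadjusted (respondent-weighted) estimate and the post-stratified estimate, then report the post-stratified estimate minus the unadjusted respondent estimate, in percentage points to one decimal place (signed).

Naive respondent-only estimate (weights = respondent counts):
  (360/1560)×14 + (300/1560)×9.9 + (540/1560)×16.9 + (360/1560)×36.5 = 19.4077%
Reweighting by population loyalty tier shares:
  0.12×14 + 0.27×9.9 + 0.3×16.9 + 0.31×36.5 = 20.738%
Difference = 20.738 − 19.4077 = 1.3303 pp.

+1.3 percentage points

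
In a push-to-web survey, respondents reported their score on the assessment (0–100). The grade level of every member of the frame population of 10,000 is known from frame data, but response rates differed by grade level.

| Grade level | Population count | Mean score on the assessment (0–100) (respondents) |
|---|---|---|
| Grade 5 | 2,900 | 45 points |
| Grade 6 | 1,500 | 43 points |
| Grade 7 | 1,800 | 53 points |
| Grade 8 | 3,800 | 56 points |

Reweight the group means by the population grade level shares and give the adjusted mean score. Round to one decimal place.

50.3

Post-stratification weights by population share, not respondent share:
  Grade 5: (2,900/10,000) × 45 = 13.05
  Grade 6: (1,500/10,000) × 43 = 6.45
  Grade 7: (1,800/10,000) × 53 = 9.54
  Grade 8: (3,800/10,000) × 56 = 21.28
Post-stratified estimate = 50.32 → 50.3.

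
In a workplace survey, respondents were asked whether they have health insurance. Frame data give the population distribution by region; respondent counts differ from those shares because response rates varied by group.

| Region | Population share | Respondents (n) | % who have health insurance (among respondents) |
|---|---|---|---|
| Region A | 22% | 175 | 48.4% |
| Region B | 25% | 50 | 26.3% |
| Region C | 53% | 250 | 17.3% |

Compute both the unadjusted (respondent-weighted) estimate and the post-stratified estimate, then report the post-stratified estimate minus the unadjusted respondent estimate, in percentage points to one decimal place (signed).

-3.3 percentage points

Naive respondent-only estimate (weights = respondent counts):
  (175/475)×48.4 + (50/475)×26.3 + (250/475)×17.3 = 29.7053%
Post-stratified estimate weights by population shares:
  0.22×48.4 + 0.25×26.3 + 0.53×17.3 = 26.392%
Difference = 26.392 − 29.7053 = -3.3133 pp.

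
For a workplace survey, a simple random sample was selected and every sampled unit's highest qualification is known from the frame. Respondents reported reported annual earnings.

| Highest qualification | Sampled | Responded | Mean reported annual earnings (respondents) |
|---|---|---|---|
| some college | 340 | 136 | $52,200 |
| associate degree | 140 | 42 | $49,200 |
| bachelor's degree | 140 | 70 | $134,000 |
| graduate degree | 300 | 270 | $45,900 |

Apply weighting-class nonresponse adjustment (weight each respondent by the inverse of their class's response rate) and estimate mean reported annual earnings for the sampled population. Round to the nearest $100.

Class response rates: some college 136/340 = 40%, associate degree 42/140 = 30%, bachelor's degree 70/140 = 50%, graduate degree 270/300 = 90%.
Inverse-response-rate weighting restores each class to its sampled count, so class totals weight by n_sampled:
  some college: 340 × 52,200 = 17,748,000
  associate degree: 140 × 49,200 = 6,888,000
  bachelor's degree: 140 × 134,000 = 18,760,000
  graduate degree: 300 × 45,900 = 13,770,000
Adjusted estimate = 57,166,000 / 920 = 62137 → $62,100.

$62,100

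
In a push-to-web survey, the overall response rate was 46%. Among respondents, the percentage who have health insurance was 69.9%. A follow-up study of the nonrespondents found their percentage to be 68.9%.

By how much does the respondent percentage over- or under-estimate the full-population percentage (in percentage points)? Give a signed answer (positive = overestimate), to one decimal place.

Nonresponse fraction = 1 − 0.46 = 0.54.
Bias = (nonresponse fraction) × (respondent percentage − nonrespondent percentage)
     = 0.54 × (69.9 − 68.9) = 0.54 × 1 = 0.54.

+0.5 percentage points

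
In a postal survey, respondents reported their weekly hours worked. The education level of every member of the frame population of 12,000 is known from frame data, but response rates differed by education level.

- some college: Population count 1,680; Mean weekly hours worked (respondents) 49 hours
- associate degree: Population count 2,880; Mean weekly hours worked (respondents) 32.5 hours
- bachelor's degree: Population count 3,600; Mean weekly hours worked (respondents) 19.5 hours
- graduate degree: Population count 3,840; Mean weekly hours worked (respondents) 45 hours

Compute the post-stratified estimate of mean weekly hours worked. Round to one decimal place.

34.9

Post-stratification weights by population share, not respondent share:
  some college: (1,680/12,000) × 49 = 6.86
  associate degree: (2,880/12,000) × 32.5 = 7.8
  bachelor's degree: (3,600/12,000) × 19.5 = 5.85
  graduate degree: (3,840/12,000) × 45 = 14.4
Post-stratified estimate = 34.91 → 34.9.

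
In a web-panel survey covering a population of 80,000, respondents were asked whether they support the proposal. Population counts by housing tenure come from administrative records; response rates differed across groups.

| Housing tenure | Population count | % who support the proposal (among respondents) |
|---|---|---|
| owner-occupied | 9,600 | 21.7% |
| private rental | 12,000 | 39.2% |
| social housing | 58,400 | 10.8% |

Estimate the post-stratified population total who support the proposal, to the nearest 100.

Estimated count per cell = population count × respondent percentage:
  owner-occupied: 9,600 × 21.7% = 2083.2
  private rental: 12,000 × 39.2% = 4704
  social housing: 58,400 × 10.8% = 6307.2
Estimated total = 13094.4 → 13,100.

13,100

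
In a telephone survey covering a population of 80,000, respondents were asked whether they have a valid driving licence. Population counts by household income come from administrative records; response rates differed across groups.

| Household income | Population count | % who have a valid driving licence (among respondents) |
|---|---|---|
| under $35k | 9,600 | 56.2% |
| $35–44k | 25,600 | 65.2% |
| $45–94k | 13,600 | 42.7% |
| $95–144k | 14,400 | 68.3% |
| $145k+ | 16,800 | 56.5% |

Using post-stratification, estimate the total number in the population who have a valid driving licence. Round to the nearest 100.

Apply each group's respondent rate to its population count:
  under $35k: 9,600 × 56.2% = 5395.2
  $35–44k: 25,600 × 65.2% = 16691.2
  $45–94k: 13,600 × 42.7% = 5807.2
  $95–144k: 14,400 × 68.3% = 9835.2
  $145k+: 16,800 × 56.5% = 9492
Estimated total = 47220.8 → 47,200.

47,200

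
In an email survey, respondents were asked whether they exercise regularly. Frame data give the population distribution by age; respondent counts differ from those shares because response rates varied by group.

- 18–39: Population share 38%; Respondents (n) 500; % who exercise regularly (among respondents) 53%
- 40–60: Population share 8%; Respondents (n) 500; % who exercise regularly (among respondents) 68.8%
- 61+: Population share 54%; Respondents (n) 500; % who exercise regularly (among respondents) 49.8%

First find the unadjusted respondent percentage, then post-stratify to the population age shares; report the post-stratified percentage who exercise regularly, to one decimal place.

52.5%

Naive respondent-only estimate (weights = respondent counts):
  (500/1500)×53 + (500/1500)×68.8 + (500/1500)×49.8 = 57.2%
Post-stratifying to population shares instead:
  0.38×53 + 0.08×68.8 + 0.54×49.8 = 52.536%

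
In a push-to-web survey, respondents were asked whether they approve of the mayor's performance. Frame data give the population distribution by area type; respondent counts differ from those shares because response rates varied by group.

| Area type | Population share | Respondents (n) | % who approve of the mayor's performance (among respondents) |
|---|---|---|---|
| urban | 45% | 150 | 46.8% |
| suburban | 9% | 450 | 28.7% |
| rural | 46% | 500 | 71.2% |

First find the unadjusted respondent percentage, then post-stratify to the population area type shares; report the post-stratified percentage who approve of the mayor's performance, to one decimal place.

Unadjusted (pooled respondent) estimate weights by respondent counts:
  (150/1100)×46.8 + (450/1100)×28.7 + (500/1100)×71.2 = 50.4864%
Post-stratifying to population shares instead:
  0.45×46.8 + 0.09×28.7 + 0.46×71.2 = 56.395%

56.4%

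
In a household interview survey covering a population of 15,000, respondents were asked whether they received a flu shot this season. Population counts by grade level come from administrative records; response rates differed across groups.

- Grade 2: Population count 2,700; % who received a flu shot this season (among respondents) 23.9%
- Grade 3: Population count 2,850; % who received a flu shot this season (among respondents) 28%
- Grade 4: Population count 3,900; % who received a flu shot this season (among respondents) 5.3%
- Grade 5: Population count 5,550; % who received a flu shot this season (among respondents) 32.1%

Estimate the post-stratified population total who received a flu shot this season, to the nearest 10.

Apply each group's respondent rate to its population count:
  Grade 2: 2,700 × 23.9% = 645.3
  Grade 3: 2,850 × 28% = 798
  Grade 4: 3,900 × 5.3% = 206.7
  Grade 5: 5,550 × 32.1% = 1781.55
Estimated total = 3431.55 → 3,430.

3,430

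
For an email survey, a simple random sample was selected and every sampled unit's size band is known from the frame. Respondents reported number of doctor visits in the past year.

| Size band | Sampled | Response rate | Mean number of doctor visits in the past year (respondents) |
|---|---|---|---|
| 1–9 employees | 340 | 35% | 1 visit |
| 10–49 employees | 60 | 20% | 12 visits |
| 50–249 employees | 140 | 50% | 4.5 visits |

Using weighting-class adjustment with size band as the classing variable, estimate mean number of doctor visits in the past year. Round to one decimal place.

3.1

With weight = n_sampled/n_responded per class, the weighted class total is n_sampled:
  1–9 employees: 340 × 1 = 340
  10–49 employees: 60 × 12 = 720
  50–249 employees: 140 × 4.5 = 630
Adjusted estimate = 1690 / 540 = 3.12963 → 3.1.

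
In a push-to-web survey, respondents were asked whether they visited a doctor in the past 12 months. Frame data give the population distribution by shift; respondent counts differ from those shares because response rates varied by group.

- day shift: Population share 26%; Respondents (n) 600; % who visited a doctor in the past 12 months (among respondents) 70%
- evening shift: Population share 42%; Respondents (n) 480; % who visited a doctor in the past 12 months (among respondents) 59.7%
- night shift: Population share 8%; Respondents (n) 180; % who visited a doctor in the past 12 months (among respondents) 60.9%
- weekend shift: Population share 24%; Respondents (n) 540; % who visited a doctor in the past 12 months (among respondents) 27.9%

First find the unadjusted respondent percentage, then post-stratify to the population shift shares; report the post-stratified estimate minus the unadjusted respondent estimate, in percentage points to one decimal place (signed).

Unadjusted (pooled respondent) estimate weights by respondent counts:
  (600/1800)×70 + (480/1800)×59.7 + (180/1800)×60.9 + (540/1800)×27.9 = 53.7133%
Reweighting by population shift shares:
  0.26×70 + 0.42×59.7 + 0.08×60.9 + 0.24×27.9 = 54.842%
Difference = 54.842 − 53.7133 = 1.1287 pp.

+1.1 percentage points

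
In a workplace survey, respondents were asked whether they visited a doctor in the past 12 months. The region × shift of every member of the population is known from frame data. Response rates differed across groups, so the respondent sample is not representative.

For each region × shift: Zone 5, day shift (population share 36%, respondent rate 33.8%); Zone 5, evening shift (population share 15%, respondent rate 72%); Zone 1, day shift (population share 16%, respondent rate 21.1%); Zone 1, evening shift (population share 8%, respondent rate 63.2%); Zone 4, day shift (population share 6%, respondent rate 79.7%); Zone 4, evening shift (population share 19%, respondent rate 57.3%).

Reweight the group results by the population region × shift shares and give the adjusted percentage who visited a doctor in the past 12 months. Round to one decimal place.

47.1%

Each cell contributes population-share × respondent value:
  Zone 5, day shift: 0.36 × 33.8 = 12.168
  Zone 5, evening shift: 0.15 × 72 = 10.8
  Zone 1, day shift: 0.16 × 21.1 = 3.376
  Zone 1, evening shift: 0.08 × 63.2 = 5.056
  Zone 4, day shift: 0.06 × 79.7 = 4.782
  Zone 4, evening shift: 0.19 × 57.3 = 10.887
Post-stratified estimate = 47.069 → 47.1%.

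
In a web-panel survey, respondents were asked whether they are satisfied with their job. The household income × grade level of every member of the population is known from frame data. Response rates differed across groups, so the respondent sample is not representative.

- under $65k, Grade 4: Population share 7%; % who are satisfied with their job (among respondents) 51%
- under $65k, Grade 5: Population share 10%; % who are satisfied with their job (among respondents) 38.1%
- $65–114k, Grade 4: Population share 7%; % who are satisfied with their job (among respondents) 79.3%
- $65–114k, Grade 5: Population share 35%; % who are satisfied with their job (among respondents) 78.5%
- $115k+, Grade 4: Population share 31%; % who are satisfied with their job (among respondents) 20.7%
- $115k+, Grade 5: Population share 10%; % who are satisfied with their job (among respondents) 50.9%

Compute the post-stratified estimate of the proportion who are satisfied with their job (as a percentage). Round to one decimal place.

51.9%

Reweight to the known household income × grade level distribution:
  under $65k, Grade 4: 0.07 × 51 = 3.57
  under $65k, Grade 5: 0.1 × 38.1 = 3.81
  $65–114k, Grade 4: 0.07 × 79.3 = 5.551
  $65–114k, Grade 5: 0.35 × 78.5 = 27.475
  $115k+, Grade 4: 0.31 × 20.7 = 6.417
  $115k+, Grade 5: 0.1 × 50.9 = 5.09
Post-stratified estimate = 51.913 → 51.9%.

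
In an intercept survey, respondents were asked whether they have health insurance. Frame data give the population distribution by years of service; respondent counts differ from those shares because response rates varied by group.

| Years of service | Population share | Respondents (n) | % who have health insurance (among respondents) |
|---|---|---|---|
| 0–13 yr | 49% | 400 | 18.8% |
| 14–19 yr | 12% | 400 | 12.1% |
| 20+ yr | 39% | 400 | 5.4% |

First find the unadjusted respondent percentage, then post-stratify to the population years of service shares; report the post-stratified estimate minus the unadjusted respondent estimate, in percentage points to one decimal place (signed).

+0.7 percentage points

Naive respondent-only estimate (weights = respondent counts):
  (400/1200)×18.8 + (400/1200)×12.1 + (400/1200)×5.4 = 12.1%
Post-stratifying to population shares instead:
  0.49×18.8 + 0.12×12.1 + 0.39×5.4 = 12.77%
Difference = 12.77 − 12.1 = 0.67 pp.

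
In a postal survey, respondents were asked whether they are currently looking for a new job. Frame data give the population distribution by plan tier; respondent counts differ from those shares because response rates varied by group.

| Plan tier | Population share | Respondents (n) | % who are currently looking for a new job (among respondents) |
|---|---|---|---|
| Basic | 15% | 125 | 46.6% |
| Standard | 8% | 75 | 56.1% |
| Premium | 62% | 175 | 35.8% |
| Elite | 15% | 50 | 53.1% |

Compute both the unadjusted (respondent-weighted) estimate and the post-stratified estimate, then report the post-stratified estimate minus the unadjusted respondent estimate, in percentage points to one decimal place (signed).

-3.0 percentage points

Unadjusted (pooled respondent) estimate weights by respondent counts:
  (125/425)×46.6 + (75/425)×56.1 + (175/425)×35.8 + (50/425)×53.1 = 44.5941%
Post-stratifying to population shares instead:
  0.15×46.6 + 0.08×56.1 + 0.62×35.8 + 0.15×53.1 = 41.639%
Difference = 41.639 − 44.5941 = -2.9551 pp.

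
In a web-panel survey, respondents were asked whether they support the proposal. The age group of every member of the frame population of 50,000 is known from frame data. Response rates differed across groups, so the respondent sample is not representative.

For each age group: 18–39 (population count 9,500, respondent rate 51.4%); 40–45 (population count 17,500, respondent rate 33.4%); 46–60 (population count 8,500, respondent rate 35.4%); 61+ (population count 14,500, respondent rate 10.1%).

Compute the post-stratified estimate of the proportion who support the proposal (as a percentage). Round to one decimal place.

30.4%

Post-stratification weights by population share, not respondent share:
  18–39: (9,500/50,000) × 51.4 = 9.766
  40–45: (17,500/50,000) × 33.4 = 11.69
  46–60: (8,500/50,000) × 35.4 = 6.018
  61+: (14,500/50,000) × 10.1 = 2.929
Post-stratified estimate = 30.403 → 30.4%.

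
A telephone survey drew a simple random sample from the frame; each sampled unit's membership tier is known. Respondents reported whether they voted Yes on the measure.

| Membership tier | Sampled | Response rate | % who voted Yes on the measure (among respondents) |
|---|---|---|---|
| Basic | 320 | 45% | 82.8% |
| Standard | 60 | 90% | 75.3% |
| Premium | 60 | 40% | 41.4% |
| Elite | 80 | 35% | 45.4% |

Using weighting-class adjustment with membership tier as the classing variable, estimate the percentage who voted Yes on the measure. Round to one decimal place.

Inverse-response-rate weighting restores each class to its sampled count, so class totals weight by n_sampled:
  Basic: 320 × 82.8 = 26,496
  Standard: 60 × 75.3 = 4518
  Premium: 60 × 41.4 = 2484
  Elite: 80 × 45.4 = 3632
Adjusted estimate = 37,130 / 520 = 71.4038 → 71.4%.

71.4%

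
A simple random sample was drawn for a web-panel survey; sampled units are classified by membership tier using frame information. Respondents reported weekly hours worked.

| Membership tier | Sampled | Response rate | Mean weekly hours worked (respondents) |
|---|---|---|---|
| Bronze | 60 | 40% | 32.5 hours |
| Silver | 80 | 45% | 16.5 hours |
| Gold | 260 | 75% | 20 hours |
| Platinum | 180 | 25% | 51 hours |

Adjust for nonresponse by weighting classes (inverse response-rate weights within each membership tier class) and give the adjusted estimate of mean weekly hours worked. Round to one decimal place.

30.4

Weighting each respondent by the inverse class response rate inflates each class back to its sampled size, so the class weight is n_sampled:
  Bronze: 60 × 32.5 = 1950
  Silver: 80 × 16.5 = 1320
  Gold: 260 × 20 = 5200
  Platinum: 180 × 51 = 9180
Adjusted estimate = 17,650 / 580 = 30.431 → 30.4.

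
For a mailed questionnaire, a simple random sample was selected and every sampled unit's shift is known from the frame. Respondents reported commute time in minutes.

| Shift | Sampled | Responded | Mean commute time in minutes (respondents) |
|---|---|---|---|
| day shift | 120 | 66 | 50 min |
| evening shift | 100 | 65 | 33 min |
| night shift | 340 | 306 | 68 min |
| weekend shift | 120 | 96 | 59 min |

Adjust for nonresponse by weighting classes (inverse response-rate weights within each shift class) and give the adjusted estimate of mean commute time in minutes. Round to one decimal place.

Response rates by class: day shift 66/120 = 55%, evening shift 65/100 = 65%, night shift 306/340 = 90%, weekend shift 96/120 = 80%.
Weighting each respondent by the inverse class response rate inflates each class back to its sampled size, so the class weight is n_sampled:
  day shift: 120 × 50 = 6000
  evening shift: 100 × 33 = 3300
  night shift: 340 × 68 = 23,120
  weekend shift: 120 × 59 = 7080
Adjusted estimate = 39,500 / 680 = 58.0882 → 58.1.

58.1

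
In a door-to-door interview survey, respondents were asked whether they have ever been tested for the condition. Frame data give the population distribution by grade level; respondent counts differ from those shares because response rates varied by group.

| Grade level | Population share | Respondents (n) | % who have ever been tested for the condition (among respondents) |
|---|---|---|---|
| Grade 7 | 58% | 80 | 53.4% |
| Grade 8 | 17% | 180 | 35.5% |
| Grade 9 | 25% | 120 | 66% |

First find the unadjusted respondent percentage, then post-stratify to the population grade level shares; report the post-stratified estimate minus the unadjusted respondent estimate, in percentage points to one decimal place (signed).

+4.6 percentage points

Unadjusted (pooled respondent) estimate weights by respondent counts:
  (80/380)×53.4 + (180/380)×35.5 + (120/380)×66 = 48.9%
Post-stratifying to population shares instead:
  0.58×53.4 + 0.17×35.5 + 0.25×66 = 53.507%
Difference = 53.507 − 48.9 = 4.607 pp.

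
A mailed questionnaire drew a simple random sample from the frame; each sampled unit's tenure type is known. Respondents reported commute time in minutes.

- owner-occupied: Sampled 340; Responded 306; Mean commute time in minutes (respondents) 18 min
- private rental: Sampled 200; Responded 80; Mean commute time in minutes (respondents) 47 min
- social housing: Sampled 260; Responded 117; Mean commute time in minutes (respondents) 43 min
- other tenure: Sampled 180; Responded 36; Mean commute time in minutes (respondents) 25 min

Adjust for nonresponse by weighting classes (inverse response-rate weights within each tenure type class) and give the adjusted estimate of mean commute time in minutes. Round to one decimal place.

31.8

Response rates by class: owner-occupied 306/340 = 90%, private rental 80/200 = 40%, social housing 117/260 = 45%, other tenure 36/180 = 20%.
Weighting each respondent by the inverse class response rate inflates each class back to its sampled size, so the class weight is n_sampled:
  owner-occupied: 340 × 18 = 6120
  private rental: 200 × 47 = 9400
  social housing: 260 × 43 = 11,180
  other tenure: 180 × 25 = 4500
Adjusted estimate = 31,200 / 980 = 31.8367 → 31.8.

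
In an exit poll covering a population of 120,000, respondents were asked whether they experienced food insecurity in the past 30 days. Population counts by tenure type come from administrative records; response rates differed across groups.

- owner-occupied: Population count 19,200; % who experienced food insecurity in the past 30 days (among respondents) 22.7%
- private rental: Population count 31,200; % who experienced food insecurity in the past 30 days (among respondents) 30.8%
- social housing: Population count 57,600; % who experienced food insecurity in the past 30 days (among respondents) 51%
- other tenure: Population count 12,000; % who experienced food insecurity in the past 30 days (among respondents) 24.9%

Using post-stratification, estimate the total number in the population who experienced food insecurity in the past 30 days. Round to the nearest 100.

Estimated count per cell = population count × respondent percentage:
  owner-occupied: 19,200 × 22.7% = 4358.4
  private rental: 31,200 × 30.8% = 9609.6
  social housing: 57,600 × 51% = 29,376
  other tenure: 12,000 × 24.9% = 2988
Estimated total = 46,332 → 46,300.

46,300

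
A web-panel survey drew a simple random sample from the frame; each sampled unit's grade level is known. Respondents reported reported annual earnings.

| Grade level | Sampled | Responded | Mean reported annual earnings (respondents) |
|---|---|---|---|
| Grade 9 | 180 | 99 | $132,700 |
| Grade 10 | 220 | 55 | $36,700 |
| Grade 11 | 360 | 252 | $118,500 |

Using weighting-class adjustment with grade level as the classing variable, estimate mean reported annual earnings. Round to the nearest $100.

$98,200

Class response rates: Grade 9 99/180 = 55%, Grade 10 55/220 = 25%, Grade 11 252/360 = 70%.
With weight = n_sampled/n_responded per class, the weighted class total is n_sampled:
  Grade 9: 180 × 132,700 = 23,886,000
  Grade 10: 220 × 36,700 = 8,074,000
  Grade 11: 360 × 118,500 = 42,660,000
Adjusted estimate = 74,620,000 / 760 = 98184.2 → $98,200.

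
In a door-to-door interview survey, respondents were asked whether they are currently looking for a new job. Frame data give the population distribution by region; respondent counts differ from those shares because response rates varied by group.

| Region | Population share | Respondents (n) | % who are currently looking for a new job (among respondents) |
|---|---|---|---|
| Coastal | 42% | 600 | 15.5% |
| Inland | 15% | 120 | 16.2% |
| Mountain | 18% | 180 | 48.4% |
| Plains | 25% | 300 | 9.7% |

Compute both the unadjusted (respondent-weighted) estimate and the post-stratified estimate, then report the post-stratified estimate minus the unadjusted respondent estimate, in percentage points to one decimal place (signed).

Unadjusted (pooled respondent) estimate weights by respondent counts:
  (600/1200)×15.5 + (120/1200)×16.2 + (180/1200)×48.4 + (300/1200)×9.7 = 19.055%
Post-stratified estimate weights by population shares:
  0.42×15.5 + 0.15×16.2 + 0.18×48.4 + 0.25×9.7 = 20.077%
Difference = 20.077 − 19.055 = 1.022 pp.

+1.0 percentage points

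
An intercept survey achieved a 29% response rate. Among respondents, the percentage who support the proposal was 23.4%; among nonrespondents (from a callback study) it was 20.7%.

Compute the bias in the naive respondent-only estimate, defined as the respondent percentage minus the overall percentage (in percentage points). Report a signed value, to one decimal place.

Nonresponse fraction = 1 − 0.29 = 0.71.
Bias = (nonresponse fraction) × (respondent percentage − nonrespondent percentage)
     = 0.71 × (23.4 − 20.7) = 0.71 × 2.7 = 1.917.

+1.9 percentage points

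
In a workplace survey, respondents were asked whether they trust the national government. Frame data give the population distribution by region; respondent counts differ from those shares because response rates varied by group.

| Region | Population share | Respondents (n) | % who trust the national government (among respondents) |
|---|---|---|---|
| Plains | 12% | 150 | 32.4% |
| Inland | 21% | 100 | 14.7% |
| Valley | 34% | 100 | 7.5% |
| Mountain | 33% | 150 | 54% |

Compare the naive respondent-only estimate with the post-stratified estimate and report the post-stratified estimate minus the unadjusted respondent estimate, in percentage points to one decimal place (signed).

-3.0 percentage points

Naive respondent-only estimate (weights = respondent counts):
  (150/500)×32.4 + (100/500)×14.7 + (100/500)×7.5 + (150/500)×54 = 30.36%
Post-stratified estimate weights by population shares:
  0.12×32.4 + 0.21×14.7 + 0.34×7.5 + 0.33×54 = 27.345%
Difference = 27.345 − 30.36 = -3.015 pp.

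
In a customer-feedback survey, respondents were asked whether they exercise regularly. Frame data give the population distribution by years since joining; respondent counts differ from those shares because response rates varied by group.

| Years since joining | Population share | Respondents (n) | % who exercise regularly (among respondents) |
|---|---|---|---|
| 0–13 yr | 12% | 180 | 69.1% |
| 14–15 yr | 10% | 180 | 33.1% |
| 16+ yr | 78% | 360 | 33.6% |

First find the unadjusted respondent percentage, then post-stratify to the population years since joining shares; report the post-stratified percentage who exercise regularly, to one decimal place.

Unadjusted (pooled respondent) estimate weights by respondent counts:
  (180/720)×69.1 + (180/720)×33.1 + (360/720)×33.6 = 42.35%
Post-stratified estimate weights by population shares:
  0.12×69.1 + 0.1×33.1 + 0.78×33.6 = 37.81%

37.8%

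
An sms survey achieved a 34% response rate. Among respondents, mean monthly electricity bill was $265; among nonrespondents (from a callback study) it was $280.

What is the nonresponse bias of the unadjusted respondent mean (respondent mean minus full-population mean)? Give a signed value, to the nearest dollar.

Nonresponse fraction = 1 − 0.34 = 0.66.
Bias = (nonresponse fraction) × (respondent mean − nonrespondent mean)
     = 0.66 × (265 − 280) = 0.66 × -15 = -9.9.

-$10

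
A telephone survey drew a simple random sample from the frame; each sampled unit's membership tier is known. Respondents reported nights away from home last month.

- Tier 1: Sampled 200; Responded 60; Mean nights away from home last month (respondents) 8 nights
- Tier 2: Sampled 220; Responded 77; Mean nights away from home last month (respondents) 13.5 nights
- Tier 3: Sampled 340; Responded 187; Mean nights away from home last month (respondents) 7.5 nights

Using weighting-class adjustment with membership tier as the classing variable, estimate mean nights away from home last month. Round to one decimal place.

Response rates by class: Tier 1 60/200 = 30%, Tier 2 77/220 = 35%, Tier 3 187/340 = 55%.
Inverse-response-rate weighting restores each class to its sampled count, so class totals weight by n_sampled:
  Tier 1: 200 × 8 = 1600
  Tier 2: 220 × 13.5 = 2970
  Tier 3: 340 × 7.5 = 2550
Adjusted estimate = 7120 / 760 = 9.36842 → 9.4.

9.4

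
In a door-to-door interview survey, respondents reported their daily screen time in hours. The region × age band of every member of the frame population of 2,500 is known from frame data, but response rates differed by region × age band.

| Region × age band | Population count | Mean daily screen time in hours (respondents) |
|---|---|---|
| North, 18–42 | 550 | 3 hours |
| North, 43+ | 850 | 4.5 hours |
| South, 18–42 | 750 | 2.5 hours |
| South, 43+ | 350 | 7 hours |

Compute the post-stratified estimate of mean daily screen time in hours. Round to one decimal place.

3.9

Reweight to the known region × age band distribution:
  North, 18–42: (550/2,500) × 3 = 0.66
  North, 43+: (850/2,500) × 4.5 = 1.53
  South, 18–42: (750/2,500) × 2.5 = 0.75
  South, 43+: (350/2,500) × 7 = 0.98
Post-stratified estimate = 3.92 → 3.9.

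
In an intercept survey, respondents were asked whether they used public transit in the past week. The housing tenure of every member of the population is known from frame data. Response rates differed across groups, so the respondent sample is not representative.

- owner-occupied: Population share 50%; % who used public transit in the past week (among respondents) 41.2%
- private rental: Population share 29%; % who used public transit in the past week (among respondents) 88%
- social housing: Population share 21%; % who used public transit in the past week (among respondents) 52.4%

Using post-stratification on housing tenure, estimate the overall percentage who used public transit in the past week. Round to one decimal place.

57.1%

Post-stratification weights by population share, not respondent share:
  owner-occupied: 0.5 × 41.2 = 20.6
  private rental: 0.29 × 88 = 25.52
  social housing: 0.21 × 52.4 = 11.004
Post-stratified estimate = 57.124 → 57.1%.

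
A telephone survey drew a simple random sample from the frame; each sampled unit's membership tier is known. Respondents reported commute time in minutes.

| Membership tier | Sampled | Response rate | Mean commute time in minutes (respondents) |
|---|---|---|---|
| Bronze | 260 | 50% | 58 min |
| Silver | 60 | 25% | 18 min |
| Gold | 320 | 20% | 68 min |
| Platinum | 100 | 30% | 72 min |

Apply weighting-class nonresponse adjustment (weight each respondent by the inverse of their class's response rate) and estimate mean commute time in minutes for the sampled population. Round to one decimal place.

Inverse-response-rate weighting restores each class to its sampled count, so class totals weight by n_sampled:
  Bronze: 260 × 58 = 15,080
  Silver: 60 × 18 = 1080
  Gold: 320 × 68 = 21,760
  Platinum: 100 × 72 = 7200
Adjusted estimate = 45,120 / 740 = 60.973 → 61.0.

61.0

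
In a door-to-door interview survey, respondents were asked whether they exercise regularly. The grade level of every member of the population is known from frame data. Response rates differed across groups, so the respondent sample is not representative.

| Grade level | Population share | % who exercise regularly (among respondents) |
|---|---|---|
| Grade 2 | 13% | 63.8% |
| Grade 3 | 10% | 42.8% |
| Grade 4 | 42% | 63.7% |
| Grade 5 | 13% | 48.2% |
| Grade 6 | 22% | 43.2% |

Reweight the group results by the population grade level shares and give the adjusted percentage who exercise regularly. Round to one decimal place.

55.1%

Reweight to the known grade level distribution:
  Grade 2: 0.13 × 63.8 = 8.294
  Grade 3: 0.1 × 42.8 = 4.28
  Grade 4: 0.42 × 63.7 = 26.754
  Grade 5: 0.13 × 48.2 = 6.266
  Grade 6: 0.22 × 43.2 = 9.504
Post-stratified estimate = 55.098 → 55.1%.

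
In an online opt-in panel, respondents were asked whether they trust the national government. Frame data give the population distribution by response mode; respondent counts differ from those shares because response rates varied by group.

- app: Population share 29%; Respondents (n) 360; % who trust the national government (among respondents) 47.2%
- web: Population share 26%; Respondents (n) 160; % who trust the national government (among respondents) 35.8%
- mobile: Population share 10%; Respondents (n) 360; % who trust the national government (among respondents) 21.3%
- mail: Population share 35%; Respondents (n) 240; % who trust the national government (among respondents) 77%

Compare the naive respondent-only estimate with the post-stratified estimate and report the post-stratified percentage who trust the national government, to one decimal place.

Naive respondent-only estimate (weights = respondent counts):
  (360/1120)×47.2 + (160/1120)×35.8 + (360/1120)×21.3 + (240/1120)×77 = 43.6321%
Post-stratifying to population shares instead:
  0.29×47.2 + 0.26×35.8 + 0.1×21.3 + 0.35×77 = 52.076%

52.1%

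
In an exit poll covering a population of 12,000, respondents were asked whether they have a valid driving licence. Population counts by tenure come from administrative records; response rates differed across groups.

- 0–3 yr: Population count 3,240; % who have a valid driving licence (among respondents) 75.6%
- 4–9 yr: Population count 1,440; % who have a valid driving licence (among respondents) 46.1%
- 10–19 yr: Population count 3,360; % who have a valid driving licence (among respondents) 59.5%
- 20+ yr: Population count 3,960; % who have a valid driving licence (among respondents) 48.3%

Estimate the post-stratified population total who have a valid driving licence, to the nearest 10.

Estimated count per cell = population count × respondent percentage:
  0–3 yr: 3,240 × 75.6% = 2449.44
  4–9 yr: 1,440 × 46.1% = 663.84
  10–19 yr: 3,360 × 59.5% = 1999.2
  20+ yr: 3,960 × 48.3% = 1912.68
Estimated total = 7025.16 → 7,030.

7,030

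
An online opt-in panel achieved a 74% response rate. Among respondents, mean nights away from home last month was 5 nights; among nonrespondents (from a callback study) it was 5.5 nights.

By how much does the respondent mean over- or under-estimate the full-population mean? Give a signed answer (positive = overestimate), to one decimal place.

-0.1

Nonresponse fraction = 1 − 0.74 = 0.26.
Bias = (nonresponse fraction) × (respondent mean − nonrespondent mean)
     = 0.26 × (5 − 5.5) = 0.26 × -0.5 = -0.13.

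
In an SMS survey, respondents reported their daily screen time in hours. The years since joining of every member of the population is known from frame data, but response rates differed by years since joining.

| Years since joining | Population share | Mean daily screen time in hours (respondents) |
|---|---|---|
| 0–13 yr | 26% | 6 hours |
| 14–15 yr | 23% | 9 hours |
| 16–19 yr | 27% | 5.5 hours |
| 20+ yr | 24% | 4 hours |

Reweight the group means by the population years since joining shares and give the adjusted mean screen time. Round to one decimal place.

6.1

Each cell contributes population-share × respondent value:
  0–13 yr: 0.26 × 6 = 1.56
  14–15 yr: 0.23 × 9 = 2.07
  16–19 yr: 0.27 × 5.5 = 1.485
  20+ yr: 0.24 × 4 = 0.96
Post-stratified estimate = 6.075 → 6.1.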